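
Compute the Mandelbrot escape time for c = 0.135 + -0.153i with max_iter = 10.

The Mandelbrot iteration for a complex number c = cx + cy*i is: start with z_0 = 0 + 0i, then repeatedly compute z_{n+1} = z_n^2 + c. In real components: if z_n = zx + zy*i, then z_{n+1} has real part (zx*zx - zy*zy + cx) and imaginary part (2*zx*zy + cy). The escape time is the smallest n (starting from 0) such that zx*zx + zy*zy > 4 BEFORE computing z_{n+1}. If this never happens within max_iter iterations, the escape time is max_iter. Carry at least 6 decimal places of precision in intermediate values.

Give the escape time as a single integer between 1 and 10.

z_0 = 0 + 0i, c = 0.1350 + -0.1530i
Iter 1: z = 0.1350 + -0.1530i, |z|^2 = 0.0416
Iter 2: z = 0.1298 + -0.1943i, |z|^2 = 0.0546
Iter 3: z = 0.1141 + -0.2034i, |z|^2 = 0.0544
Iter 4: z = 0.1066 + -0.1994i, |z|^2 = 0.0511
Iter 5: z = 0.1066 + -0.1955i, |z|^2 = 0.0496
Iter 6: z = 0.1081 + -0.1947i, |z|^2 = 0.0496
Iter 7: z = 0.1088 + -0.1951i, |z|^2 = 0.0499
Iter 8: z = 0.1088 + -0.1955i, |z|^2 = 0.0500
Iter 9: z = 0.1086 + -0.1955i, |z|^2 = 0.0500

Answer: 10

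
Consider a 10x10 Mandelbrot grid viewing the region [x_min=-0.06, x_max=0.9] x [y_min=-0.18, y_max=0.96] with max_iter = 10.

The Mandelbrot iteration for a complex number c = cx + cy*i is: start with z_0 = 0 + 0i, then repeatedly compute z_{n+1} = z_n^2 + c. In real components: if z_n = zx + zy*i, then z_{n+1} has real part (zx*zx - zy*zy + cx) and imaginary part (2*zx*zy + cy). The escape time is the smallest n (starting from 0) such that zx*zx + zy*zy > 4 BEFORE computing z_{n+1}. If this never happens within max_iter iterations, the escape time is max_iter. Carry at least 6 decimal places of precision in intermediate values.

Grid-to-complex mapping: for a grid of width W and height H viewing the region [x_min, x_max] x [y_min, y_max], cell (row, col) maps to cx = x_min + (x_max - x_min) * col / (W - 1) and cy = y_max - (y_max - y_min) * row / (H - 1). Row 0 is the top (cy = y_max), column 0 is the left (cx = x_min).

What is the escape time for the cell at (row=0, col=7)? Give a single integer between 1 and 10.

Answer: 2

Derivation:
z_0 = 0 + 0i, c = 0.6867 + 0.9600i
Iter 1: z = 0.6867 + 0.9600i, |z|^2 = 1.3931
Iter 2: z = 0.2366 + 2.2784i, |z|^2 = 5.2471
Escaped at iteration 2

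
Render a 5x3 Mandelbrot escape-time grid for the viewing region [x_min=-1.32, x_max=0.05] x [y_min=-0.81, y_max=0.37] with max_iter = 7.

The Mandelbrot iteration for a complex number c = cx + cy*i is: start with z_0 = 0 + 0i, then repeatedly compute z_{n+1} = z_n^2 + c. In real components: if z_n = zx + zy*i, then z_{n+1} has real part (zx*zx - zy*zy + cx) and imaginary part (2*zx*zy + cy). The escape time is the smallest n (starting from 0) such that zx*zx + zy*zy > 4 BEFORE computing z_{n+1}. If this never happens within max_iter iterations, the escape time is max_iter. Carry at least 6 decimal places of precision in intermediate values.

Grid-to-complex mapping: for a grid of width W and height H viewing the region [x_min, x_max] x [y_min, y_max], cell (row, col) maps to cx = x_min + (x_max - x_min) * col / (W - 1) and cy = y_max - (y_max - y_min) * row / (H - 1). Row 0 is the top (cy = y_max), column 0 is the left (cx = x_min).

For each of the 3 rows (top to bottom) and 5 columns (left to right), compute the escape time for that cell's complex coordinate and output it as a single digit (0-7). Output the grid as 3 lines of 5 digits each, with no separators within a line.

(row=0, col=0): c = -1.3200 + 0.3700i → escape time 6
(row=0, col=1): c = -0.9775 + 0.3700i → escape time 7
(row=0, col=2): c = -0.6350 + 0.3700i → escape time 7
(row=0, col=3): c = -0.2925 + 0.3700i → escape time 7
(row=0, col=4): c = 0.0500 + 0.3700i → escape time 7
(row=1, col=0): c = -1.3200 + -0.2200i → escape time 7
(row=1, col=1): c = -0.9775 + -0.2200i → escape time 7
(row=1, col=2): c = -0.6350 + -0.2200i → escape time 7
(row=1, col=3): c = -0.2925 + -0.2200i → escape time 7
(row=1, col=4): c = 0.0500 + -0.2200i → escape time 7
(row=2, col=0): c = -1.3200 + -0.8100i → escape time 3
(row=2, col=1): c = -0.9775 + -0.8100i → escape time 3
(row=2, col=2): c = -0.6350 + -0.8100i → escape time 4
(row=2, col=3): c = -0.2925 + -0.8100i → escape time 7
(row=2, col=4): c = 0.0500 + -0.8100i → escape time 7

Answer: 67777
77777
33477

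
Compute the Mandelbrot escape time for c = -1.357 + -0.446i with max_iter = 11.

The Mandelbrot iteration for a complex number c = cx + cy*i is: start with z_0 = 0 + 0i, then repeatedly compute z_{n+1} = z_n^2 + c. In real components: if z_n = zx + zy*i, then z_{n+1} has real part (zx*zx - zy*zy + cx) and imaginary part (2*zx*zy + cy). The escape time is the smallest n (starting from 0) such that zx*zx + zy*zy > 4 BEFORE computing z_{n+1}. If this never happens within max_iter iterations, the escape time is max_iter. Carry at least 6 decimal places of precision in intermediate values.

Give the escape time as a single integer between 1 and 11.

z_0 = 0 + 0i, c = -1.3570 + -0.4460i
Iter 1: z = -1.3570 + -0.4460i, |z|^2 = 2.0404
Iter 2: z = 0.2855 + 0.7644i, |z|^2 = 0.6659
Iter 3: z = -1.8598 + -0.0095i, |z|^2 = 3.4591
Iter 4: z = 2.1019 + -0.4108i, |z|^2 = 4.5869
Escaped at iteration 4

Answer: 4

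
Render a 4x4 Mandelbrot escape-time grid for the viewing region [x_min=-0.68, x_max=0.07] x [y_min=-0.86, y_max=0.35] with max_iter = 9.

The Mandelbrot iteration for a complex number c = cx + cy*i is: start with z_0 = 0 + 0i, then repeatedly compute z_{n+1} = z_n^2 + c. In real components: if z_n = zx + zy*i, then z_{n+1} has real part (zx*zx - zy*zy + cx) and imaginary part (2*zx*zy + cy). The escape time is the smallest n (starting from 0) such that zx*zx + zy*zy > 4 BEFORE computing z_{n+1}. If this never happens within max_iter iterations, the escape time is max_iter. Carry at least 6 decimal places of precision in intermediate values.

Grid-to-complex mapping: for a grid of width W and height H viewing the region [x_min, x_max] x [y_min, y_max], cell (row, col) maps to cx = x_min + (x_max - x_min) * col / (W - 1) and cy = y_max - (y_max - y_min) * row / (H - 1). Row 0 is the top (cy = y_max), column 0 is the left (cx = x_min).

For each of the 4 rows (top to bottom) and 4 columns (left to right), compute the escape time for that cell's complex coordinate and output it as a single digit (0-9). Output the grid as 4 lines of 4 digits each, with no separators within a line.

Answer: 9999
9999
9999
4596

Derivation:
(row=0, col=0): c = -0.6800 + 0.3500i → escape time 9
(row=0, col=1): c = -0.4300 + 0.3500i → escape time 9
(row=0, col=2): c = -0.1800 + 0.3500i → escape time 9
(row=0, col=3): c = 0.0700 + 0.3500i → escape time 9
(row=1, col=0): c = -0.6800 + -0.0533i → escape time 9
(row=1, col=1): c = -0.4300 + -0.0533i → escape time 9
(row=1, col=2): c = -0.1800 + -0.0533i → escape time 9
(row=1, col=3): c = 0.0700 + -0.0533i → escape time 9
(row=2, col=0): c = -0.6800 + -0.4567i → escape time 9
(row=2, col=1): c = -0.4300 + -0.4567i → escape time 9
(row=2, col=2): c = -0.1800 + -0.4567i → escape time 9
(row=2, col=3): c = 0.0700 + -0.4567i → escape time 9
(row=3, col=0): c = -0.6800 + -0.8600i → escape time 4
(row=3, col=1): c = -0.4300 + -0.8600i → escape time 5
(row=3, col=2): c = -0.1800 + -0.8600i → escape time 9
(row=3, col=3): c = 0.0700 + -0.8600i → escape time 6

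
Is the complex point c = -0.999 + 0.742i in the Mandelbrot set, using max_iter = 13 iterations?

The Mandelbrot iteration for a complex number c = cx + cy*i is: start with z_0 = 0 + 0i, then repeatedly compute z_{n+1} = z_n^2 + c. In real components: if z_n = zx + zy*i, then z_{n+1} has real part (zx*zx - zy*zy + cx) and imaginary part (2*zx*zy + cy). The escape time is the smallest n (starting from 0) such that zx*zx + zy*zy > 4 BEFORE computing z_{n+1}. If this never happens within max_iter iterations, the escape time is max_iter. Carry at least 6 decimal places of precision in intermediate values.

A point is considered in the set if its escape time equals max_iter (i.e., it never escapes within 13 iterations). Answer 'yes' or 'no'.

Answer: no

Derivation:
z_0 = 0 + 0i, c = -0.9990 + 0.7420i
Iter 1: z = -0.9990 + 0.7420i, |z|^2 = 1.5486
Iter 2: z = -0.5516 + -0.7405i, |z|^2 = 0.8526
Iter 3: z = -1.2431 + 1.5589i, |z|^2 = 3.9755
Iter 4: z = -1.8837 + -3.1338i, |z|^2 = 13.3692
Escaped at iteration 4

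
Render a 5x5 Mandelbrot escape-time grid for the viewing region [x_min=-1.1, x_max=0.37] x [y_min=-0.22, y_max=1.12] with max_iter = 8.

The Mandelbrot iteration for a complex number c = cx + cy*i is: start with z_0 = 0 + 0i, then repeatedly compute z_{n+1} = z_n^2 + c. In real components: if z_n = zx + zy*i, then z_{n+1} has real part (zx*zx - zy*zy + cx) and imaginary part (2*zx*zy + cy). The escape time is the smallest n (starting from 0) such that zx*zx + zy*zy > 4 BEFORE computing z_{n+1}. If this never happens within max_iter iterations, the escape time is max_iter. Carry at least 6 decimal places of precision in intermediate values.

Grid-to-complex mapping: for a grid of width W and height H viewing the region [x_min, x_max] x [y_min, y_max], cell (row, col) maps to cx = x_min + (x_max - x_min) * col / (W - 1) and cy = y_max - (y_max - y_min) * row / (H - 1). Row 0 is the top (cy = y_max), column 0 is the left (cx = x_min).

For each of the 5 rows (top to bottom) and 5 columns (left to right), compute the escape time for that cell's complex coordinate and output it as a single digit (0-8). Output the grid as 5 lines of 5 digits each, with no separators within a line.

(row=0, col=0): c = -1.1000 + 1.1200i → escape time 3
(row=0, col=1): c = -0.7325 + 1.1200i → escape time 3
(row=0, col=2): c = -0.3650 + 1.1200i → escape time 4
(row=0, col=3): c = 0.0025 + 1.1200i → escape time 4
(row=0, col=4): c = 0.3700 + 1.1200i → escape time 2
(row=1, col=0): c = -1.1000 + 0.7850i → escape time 3
(row=1, col=1): c = -0.7325 + 0.7850i → escape time 4
(row=1, col=2): c = -0.3650 + 0.7850i → escape time 7
(row=1, col=3): c = 0.0025 + 0.7850i → escape time 8
(row=1, col=4): c = 0.3700 + 0.7850i → escape time 4
(row=2, col=0): c = -1.1000 + 0.4500i → escape time 5
(row=2, col=1): c = -0.7325 + 0.4500i → escape time 8
(row=2, col=2): c = -0.3650 + 0.4500i → escape time 8
(row=2, col=3): c = 0.0025 + 0.4500i → escape time 8
(row=2, col=4): c = 0.3700 + 0.4500i → escape time 8
(row=3, col=0): c = -1.1000 + 0.1150i → escape time 8
(row=3, col=1): c = -0.7325 + 0.1150i → escape time 8
(row=3, col=2): c = -0.3650 + 0.1150i → escape time 8
(row=3, col=3): c = 0.0025 + 0.1150i → escape time 8
(row=3, col=4): c = 0.3700 + 0.1150i → escape time 8
(row=4, col=0): c = -1.1000 + -0.2200i → escape time 8
(row=4, col=1): c = -0.7325 + -0.2200i → escape time 8
(row=4, col=2): c = -0.3650 + -0.2200i → escape time 8
(row=4, col=3): c = 0.0025 + -0.2200i → escape time 8
(row=4, col=4): c = 0.3700 + -0.2200i → escape time 8

Answer: 33442
34784
58888
88888
88888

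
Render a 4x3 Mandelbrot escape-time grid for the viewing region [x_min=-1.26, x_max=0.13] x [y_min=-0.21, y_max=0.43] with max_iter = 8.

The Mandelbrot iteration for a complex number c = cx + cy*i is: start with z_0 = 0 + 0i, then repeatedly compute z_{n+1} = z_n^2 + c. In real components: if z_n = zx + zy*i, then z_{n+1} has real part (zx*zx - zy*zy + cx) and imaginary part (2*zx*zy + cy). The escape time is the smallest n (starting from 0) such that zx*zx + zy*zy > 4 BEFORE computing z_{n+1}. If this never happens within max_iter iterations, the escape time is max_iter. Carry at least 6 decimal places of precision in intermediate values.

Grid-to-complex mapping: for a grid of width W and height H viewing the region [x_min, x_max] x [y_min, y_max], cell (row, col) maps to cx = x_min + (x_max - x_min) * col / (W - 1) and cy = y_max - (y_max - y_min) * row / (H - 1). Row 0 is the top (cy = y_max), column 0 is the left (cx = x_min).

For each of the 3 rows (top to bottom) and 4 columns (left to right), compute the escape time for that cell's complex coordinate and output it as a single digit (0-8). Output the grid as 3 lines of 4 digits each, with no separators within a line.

(row=0, col=0): c = -1.2600 + 0.4300i → escape time 8
(row=0, col=1): c = -0.7967 + 0.4300i → escape time 7
(row=0, col=2): c = -0.3333 + 0.4300i → escape time 8
(row=0, col=3): c = 0.1300 + 0.4300i → escape time 8
(row=1, col=0): c = -1.2600 + 0.1100i → escape time 8
(row=1, col=1): c = -0.7967 + 0.1100i → escape time 8
(row=1, col=2): c = -0.3333 + 0.1100i → escape time 8
(row=1, col=3): c = 0.1300 + 0.1100i → escape time 8
(row=2, col=0): c = -1.2600 + -0.2100i → escape time 8
(row=2, col=1): c = -0.7967 + -0.2100i → escape time 8
(row=2, col=2): c = -0.3333 + -0.2100i → escape time 8
(row=2, col=3): c = 0.1300 + -0.2100i → escape time 8

Answer: 8788
8888
8888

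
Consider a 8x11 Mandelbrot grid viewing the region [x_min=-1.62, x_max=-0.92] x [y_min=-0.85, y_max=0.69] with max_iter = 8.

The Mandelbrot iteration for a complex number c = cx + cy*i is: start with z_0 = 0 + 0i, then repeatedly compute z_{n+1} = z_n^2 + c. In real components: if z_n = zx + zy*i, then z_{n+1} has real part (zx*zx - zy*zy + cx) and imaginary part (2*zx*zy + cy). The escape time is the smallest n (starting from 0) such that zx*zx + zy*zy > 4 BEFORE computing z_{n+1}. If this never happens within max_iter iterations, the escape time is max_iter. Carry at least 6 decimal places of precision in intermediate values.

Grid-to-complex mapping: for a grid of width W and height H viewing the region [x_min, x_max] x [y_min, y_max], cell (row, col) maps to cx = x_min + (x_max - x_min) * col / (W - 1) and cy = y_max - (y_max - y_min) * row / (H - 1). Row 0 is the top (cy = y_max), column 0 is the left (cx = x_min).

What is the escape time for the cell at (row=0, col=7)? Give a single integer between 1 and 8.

Answer: 4

Derivation:
z_0 = 0 + 0i, c = -0.9200 + 0.6900i
Iter 1: z = -0.9200 + 0.6900i, |z|^2 = 1.3225
Iter 2: z = -0.5497 + -0.5796i, |z|^2 = 0.6381
Iter 3: z = -0.9538 + 1.3272i, |z|^2 = 2.6712
Iter 4: z = -1.7718 + -1.8417i, |z|^2 = 6.5312
Escaped at iteration 4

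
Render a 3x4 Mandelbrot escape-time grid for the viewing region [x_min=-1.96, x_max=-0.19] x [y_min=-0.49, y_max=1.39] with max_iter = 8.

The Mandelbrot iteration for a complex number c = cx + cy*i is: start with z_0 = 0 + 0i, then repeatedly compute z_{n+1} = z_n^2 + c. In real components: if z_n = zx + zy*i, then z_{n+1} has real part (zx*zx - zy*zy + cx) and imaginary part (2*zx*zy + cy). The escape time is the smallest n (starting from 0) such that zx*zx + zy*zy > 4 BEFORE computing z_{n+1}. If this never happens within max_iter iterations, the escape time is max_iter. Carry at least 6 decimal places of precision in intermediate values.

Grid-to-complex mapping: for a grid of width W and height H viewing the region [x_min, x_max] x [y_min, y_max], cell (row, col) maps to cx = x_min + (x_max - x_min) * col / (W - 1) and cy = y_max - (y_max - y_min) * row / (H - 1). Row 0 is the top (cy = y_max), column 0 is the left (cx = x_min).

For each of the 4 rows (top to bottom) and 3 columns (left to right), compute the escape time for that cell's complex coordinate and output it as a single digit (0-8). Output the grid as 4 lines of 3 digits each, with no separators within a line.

(row=0, col=0): c = -1.9600 + 1.3900i → escape time 1
(row=0, col=1): c = -1.0750 + 1.3900i → escape time 2
(row=0, col=2): c = -0.1900 + 1.3900i → escape time 2
(row=1, col=0): c = -1.9600 + 0.7633i → escape time 1
(row=1, col=1): c = -1.0750 + 0.7633i → escape time 3
(row=1, col=2): c = -0.1900 + 0.7633i → escape time 8
(row=2, col=0): c = -1.9600 + 0.1367i → escape time 4
(row=2, col=1): c = -1.0750 + 0.1367i → escape time 8
(row=2, col=2): c = -0.1900 + 0.1367i → escape time 8
(row=3, col=0): c = -1.9600 + -0.4900i → escape time 1
(row=3, col=1): c = -1.0750 + -0.4900i → escape time 5
(row=3, col=2): c = -0.1900 + -0.4900i → escape time 8

Answer: 122
138
488
158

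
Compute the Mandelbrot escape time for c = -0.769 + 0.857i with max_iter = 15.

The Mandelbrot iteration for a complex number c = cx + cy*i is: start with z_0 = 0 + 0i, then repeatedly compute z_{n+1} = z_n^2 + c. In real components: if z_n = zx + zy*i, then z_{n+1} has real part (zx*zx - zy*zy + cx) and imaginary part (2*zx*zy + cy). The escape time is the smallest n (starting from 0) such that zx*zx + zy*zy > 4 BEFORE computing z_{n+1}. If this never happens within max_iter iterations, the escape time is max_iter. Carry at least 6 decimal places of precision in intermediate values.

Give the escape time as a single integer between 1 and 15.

z_0 = 0 + 0i, c = -0.7690 + 0.8570i
Iter 1: z = -0.7690 + 0.8570i, |z|^2 = 1.3258
Iter 2: z = -0.9121 + -0.4611i, |z|^2 = 1.0445
Iter 3: z = -0.1497 + 1.6981i, |z|^2 = 2.9058
Iter 4: z = -3.6300 + 0.3487i, |z|^2 = 13.2986
Escaped at iteration 4

Answer: 4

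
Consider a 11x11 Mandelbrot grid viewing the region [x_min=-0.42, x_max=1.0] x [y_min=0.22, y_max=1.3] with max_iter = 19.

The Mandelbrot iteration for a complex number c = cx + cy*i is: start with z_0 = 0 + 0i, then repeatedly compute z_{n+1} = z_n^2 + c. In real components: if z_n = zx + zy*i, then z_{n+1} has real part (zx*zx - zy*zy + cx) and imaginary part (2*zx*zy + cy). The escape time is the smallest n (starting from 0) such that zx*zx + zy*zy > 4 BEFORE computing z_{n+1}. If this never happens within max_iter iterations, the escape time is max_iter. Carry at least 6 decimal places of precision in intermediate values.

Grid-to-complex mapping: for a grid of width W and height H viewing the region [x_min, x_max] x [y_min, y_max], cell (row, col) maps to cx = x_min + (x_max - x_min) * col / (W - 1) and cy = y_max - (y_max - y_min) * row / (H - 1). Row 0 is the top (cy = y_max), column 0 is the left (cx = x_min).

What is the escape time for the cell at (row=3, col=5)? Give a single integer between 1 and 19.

Answer: 4

Derivation:
z_0 = 0 + 0i, c = 0.2900 + 0.9760i
Iter 1: z = 0.2900 + 0.9760i, |z|^2 = 1.0367
Iter 2: z = -0.5785 + 1.5421i, |z|^2 = 2.7126
Iter 3: z = -1.7534 + -0.8081i, |z|^2 = 3.7274
Iter 4: z = 2.7113 + 3.8099i, |z|^2 = 21.8660
Escaped at iteration 4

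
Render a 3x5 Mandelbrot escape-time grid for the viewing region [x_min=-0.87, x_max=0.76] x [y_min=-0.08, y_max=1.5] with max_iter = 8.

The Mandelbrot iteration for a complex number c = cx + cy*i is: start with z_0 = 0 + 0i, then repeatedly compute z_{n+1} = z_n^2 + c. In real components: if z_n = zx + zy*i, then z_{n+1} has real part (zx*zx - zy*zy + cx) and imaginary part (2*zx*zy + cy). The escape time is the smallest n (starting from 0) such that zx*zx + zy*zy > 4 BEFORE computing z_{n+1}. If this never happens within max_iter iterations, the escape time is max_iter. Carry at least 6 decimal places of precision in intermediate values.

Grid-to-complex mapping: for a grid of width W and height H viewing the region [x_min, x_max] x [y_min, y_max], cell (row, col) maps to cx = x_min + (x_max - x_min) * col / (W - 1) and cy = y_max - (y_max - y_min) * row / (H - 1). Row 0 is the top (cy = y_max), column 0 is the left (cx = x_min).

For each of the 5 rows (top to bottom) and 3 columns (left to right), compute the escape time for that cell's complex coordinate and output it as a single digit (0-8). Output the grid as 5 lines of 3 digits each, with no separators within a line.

Answer: 222
352
483
883
883

Derivation:
(row=0, col=0): c = -0.8700 + 1.5000i → escape time 2
(row=0, col=1): c = -0.0550 + 1.5000i → escape time 2
(row=0, col=2): c = 0.7600 + 1.5000i → escape time 2
(row=1, col=0): c = -0.8700 + 1.1050i → escape time 3
(row=1, col=1): c = -0.0550 + 1.1050i → escape time 5
(row=1, col=2): c = 0.7600 + 1.1050i → escape time 2
(row=2, col=0): c = -0.8700 + 0.7100i → escape time 4
(row=2, col=1): c = -0.0550 + 0.7100i → escape time 8
(row=2, col=2): c = 0.7600 + 0.7100i → escape time 3
(row=3, col=0): c = -0.8700 + 0.3150i → escape time 8
(row=3, col=1): c = -0.0550 + 0.3150i → escape time 8
(row=3, col=2): c = 0.7600 + 0.3150i → escape time 3
(row=4, col=0): c = -0.8700 + -0.0800i → escape time 8
(row=4, col=1): c = -0.0550 + -0.0800i → escape time 8
(row=4, col=2): c = 0.7600 + -0.0800i → escape time 3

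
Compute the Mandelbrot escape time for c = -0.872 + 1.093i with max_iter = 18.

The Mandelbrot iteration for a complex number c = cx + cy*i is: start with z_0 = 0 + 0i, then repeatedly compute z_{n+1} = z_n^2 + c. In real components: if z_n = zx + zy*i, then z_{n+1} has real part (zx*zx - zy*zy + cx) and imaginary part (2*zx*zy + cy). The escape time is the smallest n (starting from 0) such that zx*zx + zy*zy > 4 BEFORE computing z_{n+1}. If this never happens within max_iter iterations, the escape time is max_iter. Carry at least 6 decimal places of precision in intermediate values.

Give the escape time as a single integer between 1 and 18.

z_0 = 0 + 0i, c = -0.8720 + 1.0930i
Iter 1: z = -0.8720 + 1.0930i, |z|^2 = 1.9550
Iter 2: z = -1.3063 + -0.8132i, |z|^2 = 2.3676
Iter 3: z = 0.1730 + 3.2175i, |z|^2 = 10.3822
Escaped at iteration 3

Answer: 3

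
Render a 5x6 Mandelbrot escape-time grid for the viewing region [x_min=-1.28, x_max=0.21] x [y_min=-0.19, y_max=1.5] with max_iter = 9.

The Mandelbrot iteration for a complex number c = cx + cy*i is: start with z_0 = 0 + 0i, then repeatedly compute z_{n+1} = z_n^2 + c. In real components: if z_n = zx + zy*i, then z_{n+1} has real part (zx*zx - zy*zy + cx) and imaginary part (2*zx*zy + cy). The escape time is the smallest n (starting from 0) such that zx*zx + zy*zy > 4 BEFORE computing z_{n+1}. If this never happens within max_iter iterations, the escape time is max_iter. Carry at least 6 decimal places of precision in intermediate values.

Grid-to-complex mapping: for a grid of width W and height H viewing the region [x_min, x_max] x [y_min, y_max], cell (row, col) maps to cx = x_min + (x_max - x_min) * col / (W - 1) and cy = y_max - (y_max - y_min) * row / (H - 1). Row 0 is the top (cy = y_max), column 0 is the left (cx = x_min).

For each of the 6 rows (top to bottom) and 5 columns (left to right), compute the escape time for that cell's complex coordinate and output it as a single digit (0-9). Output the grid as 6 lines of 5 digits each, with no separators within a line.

(row=0, col=0): c = -1.2800 + 1.5000i → escape time 2
(row=0, col=1): c = -0.9075 + 1.5000i → escape time 2
(row=0, col=2): c = -0.5350 + 1.5000i → escape time 2
(row=0, col=3): c = -0.1625 + 1.5000i → escape time 2
(row=0, col=4): c = 0.2100 + 1.5000i → escape time 2
(row=1, col=0): c = -1.2800 + 1.1620i → escape time 2
(row=1, col=1): c = -0.9075 + 1.1620i → escape time 3
(row=1, col=2): c = -0.5350 + 1.1620i → escape time 3
(row=1, col=3): c = -0.1625 + 1.1620i → escape time 4
(row=1, col=4): c = 0.2100 + 1.1620i → escape time 3
(row=2, col=0): c = -1.2800 + 0.8240i → escape time 3
(row=2, col=1): c = -0.9075 + 0.8240i → escape time 3
(row=2, col=2): c = -0.5350 + 0.8240i → escape time 5
(row=2, col=3): c = -0.1625 + 0.8240i → escape time 9
(row=2, col=4): c = 0.2100 + 0.8240i → escape time 5
(row=3, col=0): c = -1.2800 + 0.4860i → escape time 4
(row=3, col=1): c = -0.9075 + 0.4860i → escape time 5
(row=3, col=2): c = -0.5350 + 0.4860i → escape time 9
(row=3, col=3): c = -0.1625 + 0.4860i → escape time 9
(row=3, col=4): c = 0.2100 + 0.4860i → escape time 9
(row=4, col=0): c = -1.2800 + 0.1480i → escape time 9
(row=4, col=1): c = -0.9075 + 0.1480i → escape time 9
(row=4, col=2): c = -0.5350 + 0.1480i → escape time 9
(row=4, col=3): c = -0.1625 + 0.1480i → escape time 9
(row=4, col=4): c = 0.2100 + 0.1480i → escape time 9
(row=5, col=0): c = -1.2800 + -0.1900i → escape time 9
(row=5, col=1): c = -0.9075 + -0.1900i → escape time 9
(row=5, col=2): c = -0.5350 + -0.1900i → escape time 9
(row=5, col=3): c = -0.1625 + -0.1900i → escape time 9
(row=5, col=4): c = 0.2100 + -0.1900i → escape time 9

Answer: 22222
23343
33595
45999
99999
99999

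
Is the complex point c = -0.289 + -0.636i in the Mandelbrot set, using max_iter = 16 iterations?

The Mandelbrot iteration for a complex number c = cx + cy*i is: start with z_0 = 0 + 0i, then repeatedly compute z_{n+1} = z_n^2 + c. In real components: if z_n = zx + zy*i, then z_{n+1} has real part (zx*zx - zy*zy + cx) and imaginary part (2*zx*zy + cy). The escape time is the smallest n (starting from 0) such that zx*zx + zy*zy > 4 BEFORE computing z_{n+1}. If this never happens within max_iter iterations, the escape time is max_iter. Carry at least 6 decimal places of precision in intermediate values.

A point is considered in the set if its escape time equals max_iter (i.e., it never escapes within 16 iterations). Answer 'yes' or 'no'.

z_0 = 0 + 0i, c = -0.2890 + -0.6360i
Iter 1: z = -0.2890 + -0.6360i, |z|^2 = 0.4880
Iter 2: z = -0.6100 + -0.2684i, |z|^2 = 0.4441
Iter 3: z = 0.0110 + -0.3086i, |z|^2 = 0.0953
Iter 4: z = -0.3841 + -0.6428i, |z|^2 = 0.5607
Iter 5: z = -0.5547 + -0.1422i, |z|^2 = 0.3279
Iter 6: z = -0.0016 + -0.4783i, |z|^2 = 0.2287
Iter 7: z = -0.5177 + -0.6345i, |z|^2 = 0.6706
Iter 8: z = -0.4236 + 0.0210i, |z|^2 = 0.1799
Iter 9: z = -0.1100 + -0.6538i, |z|^2 = 0.4396
Iter 10: z = -0.7043 + -0.4921i, |z|^2 = 0.7383
Iter 11: z = -0.0351 + 0.0572i, |z|^2 = 0.0045
Iter 12: z = -0.2910 + -0.6400i, |z|^2 = 0.4943
Iter 13: z = -0.6139 + -0.2635i, |z|^2 = 0.4463
Iter 14: z = 0.0185 + -0.3125i, |z|^2 = 0.0980
Iter 15: z = -0.3863 + -0.6476i, |z|^2 = 0.5686
Did not escape in 16 iterations → in set

Answer: yes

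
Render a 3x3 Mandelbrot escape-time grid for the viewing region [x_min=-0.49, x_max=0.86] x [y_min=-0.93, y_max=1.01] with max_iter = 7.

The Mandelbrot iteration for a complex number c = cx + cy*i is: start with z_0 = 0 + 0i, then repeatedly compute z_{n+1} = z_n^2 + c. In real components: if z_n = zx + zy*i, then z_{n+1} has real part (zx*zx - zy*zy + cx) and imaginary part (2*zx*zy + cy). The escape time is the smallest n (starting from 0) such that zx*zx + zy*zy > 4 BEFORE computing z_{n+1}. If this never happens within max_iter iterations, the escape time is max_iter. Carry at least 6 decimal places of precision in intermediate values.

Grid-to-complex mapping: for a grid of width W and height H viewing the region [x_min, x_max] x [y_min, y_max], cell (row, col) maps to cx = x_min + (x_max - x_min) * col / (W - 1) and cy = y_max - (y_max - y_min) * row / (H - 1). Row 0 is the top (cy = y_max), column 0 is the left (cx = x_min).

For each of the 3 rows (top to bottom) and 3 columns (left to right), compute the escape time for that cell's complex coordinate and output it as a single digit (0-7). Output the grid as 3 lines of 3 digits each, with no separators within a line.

(row=0, col=0): c = -0.4900 + 1.0100i → escape time 4
(row=0, col=1): c = 0.1850 + 1.0100i → escape time 4
(row=0, col=2): c = 0.8600 + 1.0100i → escape time 2
(row=1, col=0): c = -0.4900 + 0.0400i → escape time 7
(row=1, col=1): c = 0.1850 + 0.0400i → escape time 7
(row=1, col=2): c = 0.8600 + 0.0400i → escape time 3
(row=2, col=0): c = -0.4900 + -0.9300i → escape time 4
(row=2, col=1): c = 0.1850 + -0.9300i → escape time 4
(row=2, col=2): c = 0.8600 + -0.9300i → escape time 2

Answer: 442
773
442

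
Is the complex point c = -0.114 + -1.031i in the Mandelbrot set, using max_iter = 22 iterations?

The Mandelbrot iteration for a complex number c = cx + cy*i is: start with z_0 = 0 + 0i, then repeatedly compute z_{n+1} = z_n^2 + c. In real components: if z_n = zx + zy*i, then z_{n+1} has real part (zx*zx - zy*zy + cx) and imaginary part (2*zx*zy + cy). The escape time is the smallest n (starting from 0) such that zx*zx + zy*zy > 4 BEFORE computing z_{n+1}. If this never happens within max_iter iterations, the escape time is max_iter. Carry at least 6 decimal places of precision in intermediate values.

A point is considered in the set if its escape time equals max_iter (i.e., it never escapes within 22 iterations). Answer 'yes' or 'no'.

z_0 = 0 + 0i, c = -0.1140 + -1.0310i
Iter 1: z = -0.1140 + -1.0310i, |z|^2 = 1.0760
Iter 2: z = -1.1640 + -0.7959i, |z|^2 = 1.9883
Iter 3: z = 0.6073 + 0.8219i, |z|^2 = 1.0443
Iter 4: z = -0.4207 + -0.0327i, |z|^2 = 0.1780
Iter 5: z = 0.0619 + -1.0035i, |z|^2 = 1.0108
Iter 6: z = -1.1171 + -1.1552i, |z|^2 = 2.5823
Iter 7: z = -0.2006 + 1.5499i, |z|^2 = 2.4424
Iter 8: z = -2.4760 + -1.6527i, |z|^2 = 8.8618
Escaped at iteration 8

Answer: no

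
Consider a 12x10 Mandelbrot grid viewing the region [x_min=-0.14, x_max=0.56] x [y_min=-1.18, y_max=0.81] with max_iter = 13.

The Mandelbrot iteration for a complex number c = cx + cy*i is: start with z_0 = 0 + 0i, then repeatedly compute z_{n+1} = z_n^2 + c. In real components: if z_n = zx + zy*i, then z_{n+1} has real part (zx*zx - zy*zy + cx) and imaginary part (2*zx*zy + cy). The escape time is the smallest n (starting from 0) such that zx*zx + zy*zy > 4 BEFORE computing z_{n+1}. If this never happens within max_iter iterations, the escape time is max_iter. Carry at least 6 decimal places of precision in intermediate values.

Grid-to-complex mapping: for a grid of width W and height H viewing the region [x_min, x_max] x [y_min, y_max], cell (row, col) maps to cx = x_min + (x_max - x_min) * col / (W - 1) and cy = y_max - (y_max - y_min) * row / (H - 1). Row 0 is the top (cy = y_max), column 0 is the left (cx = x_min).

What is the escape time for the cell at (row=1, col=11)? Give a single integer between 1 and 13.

z_0 = 0 + 0i, c = 0.5600 + 0.5889i
Iter 1: z = 0.5600 + 0.5889i, |z|^2 = 0.6604
Iter 2: z = 0.5268 + 1.2484i, |z|^2 = 1.8361
Iter 3: z = -0.7211 + 1.9043i, |z|^2 = 4.1462
Escaped at iteration 3

Answer: 3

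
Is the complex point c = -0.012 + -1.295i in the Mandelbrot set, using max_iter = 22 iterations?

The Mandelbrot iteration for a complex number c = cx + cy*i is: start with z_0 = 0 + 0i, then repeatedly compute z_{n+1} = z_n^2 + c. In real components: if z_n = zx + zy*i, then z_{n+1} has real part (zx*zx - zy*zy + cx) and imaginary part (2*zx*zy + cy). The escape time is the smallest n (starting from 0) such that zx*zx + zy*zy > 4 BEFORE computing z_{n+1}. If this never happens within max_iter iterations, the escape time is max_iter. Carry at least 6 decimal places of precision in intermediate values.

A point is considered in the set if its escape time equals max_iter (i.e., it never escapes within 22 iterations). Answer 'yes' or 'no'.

Answer: no

Derivation:
z_0 = 0 + 0i, c = -0.0120 + -1.2950i
Iter 1: z = -0.0120 + -1.2950i, |z|^2 = 1.6772
Iter 2: z = -1.6889 + -1.2639i, |z|^2 = 4.4498
Escaped at iteration 2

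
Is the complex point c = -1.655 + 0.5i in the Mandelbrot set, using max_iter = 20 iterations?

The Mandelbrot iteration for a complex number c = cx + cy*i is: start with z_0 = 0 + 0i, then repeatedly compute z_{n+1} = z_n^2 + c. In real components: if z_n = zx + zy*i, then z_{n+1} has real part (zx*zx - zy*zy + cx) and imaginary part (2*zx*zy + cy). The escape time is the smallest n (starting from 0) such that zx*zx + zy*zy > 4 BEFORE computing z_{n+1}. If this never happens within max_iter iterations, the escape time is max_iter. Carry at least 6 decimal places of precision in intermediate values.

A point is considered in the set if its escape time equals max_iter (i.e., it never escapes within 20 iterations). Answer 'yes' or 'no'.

z_0 = 0 + 0i, c = -1.6550 + 0.5000i
Iter 1: z = -1.6550 + 0.5000i, |z|^2 = 2.9890
Iter 2: z = 0.8340 + -1.1550i, |z|^2 = 2.0296
Iter 3: z = -2.2934 + -1.4266i, |z|^2 = 7.2950
Escaped at iteration 3

Answer: no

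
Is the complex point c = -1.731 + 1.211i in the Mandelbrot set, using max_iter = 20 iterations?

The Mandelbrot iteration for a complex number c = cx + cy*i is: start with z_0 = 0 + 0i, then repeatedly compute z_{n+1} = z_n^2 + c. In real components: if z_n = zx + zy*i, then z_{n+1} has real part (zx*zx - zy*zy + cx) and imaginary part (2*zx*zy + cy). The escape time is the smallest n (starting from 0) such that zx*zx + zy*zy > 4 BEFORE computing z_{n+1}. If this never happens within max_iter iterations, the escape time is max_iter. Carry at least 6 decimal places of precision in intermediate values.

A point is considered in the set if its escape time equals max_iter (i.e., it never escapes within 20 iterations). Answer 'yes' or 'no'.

Answer: no

Derivation:
z_0 = 0 + 0i, c = -1.7310 + 1.2110i
Iter 1: z = -1.7310 + 1.2110i, |z|^2 = 4.4629
Escaped at iteration 1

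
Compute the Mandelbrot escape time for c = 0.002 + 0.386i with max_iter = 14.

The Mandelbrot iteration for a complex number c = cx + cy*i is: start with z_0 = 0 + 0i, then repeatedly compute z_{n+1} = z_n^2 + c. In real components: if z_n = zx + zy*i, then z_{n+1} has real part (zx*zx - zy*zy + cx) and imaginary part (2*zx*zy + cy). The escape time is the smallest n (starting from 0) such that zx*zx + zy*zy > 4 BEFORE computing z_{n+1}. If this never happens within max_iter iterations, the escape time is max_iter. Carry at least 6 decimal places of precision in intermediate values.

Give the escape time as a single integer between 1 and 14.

z_0 = 0 + 0i, c = 0.0020 + 0.3860i
Iter 1: z = 0.0020 + 0.3860i, |z|^2 = 0.1490
Iter 2: z = -0.1470 + 0.3875i, |z|^2 = 0.1718
Iter 3: z = -0.1266 + 0.2721i, |z|^2 = 0.0900
Iter 4: z = -0.0560 + 0.3171i, |z|^2 = 0.1037
Iter 5: z = -0.0954 + 0.3505i, |z|^2 = 0.1319
Iter 6: z = -0.1117 + 0.3191i, |z|^2 = 0.1143
Iter 7: z = -0.0873 + 0.3147i, |z|^2 = 0.1067
Iter 8: z = -0.0894 + 0.3310i, |z|^2 = 0.1176
Iter 9: z = -0.0996 + 0.3268i, |z|^2 = 0.1167
Iter 10: z = -0.0949 + 0.3209i, |z|^2 = 0.1120
Iter 11: z = -0.0920 + 0.3251i, |z|^2 = 0.1141
Iter 12: z = -0.0952 + 0.3262i, |z|^2 = 0.1155
Iter 13: z = -0.0953 + 0.3239i, |z|^2 = 0.1140

Answer: 14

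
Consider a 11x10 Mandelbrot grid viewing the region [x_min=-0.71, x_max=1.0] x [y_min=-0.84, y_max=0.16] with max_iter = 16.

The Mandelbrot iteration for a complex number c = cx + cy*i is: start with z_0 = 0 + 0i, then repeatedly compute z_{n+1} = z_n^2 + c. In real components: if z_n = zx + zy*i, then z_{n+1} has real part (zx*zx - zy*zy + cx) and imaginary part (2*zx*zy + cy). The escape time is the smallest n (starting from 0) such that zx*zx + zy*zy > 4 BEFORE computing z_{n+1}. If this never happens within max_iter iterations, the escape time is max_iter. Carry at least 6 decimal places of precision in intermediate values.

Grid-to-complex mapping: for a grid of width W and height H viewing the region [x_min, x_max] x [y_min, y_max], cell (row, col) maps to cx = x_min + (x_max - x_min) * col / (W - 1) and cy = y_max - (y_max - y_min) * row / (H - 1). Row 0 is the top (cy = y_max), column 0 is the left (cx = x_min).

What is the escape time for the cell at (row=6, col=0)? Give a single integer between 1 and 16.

z_0 = 0 + 0i, c = -0.7100 + -0.5067i
Iter 1: z = -0.7100 + -0.5067i, |z|^2 = 0.7608
Iter 2: z = -0.4626 + 0.2128i, |z|^2 = 0.2593
Iter 3: z = -0.5413 + -0.7036i, |z|^2 = 0.7880
Iter 4: z = -0.9120 + 0.2550i, |z|^2 = 0.8968
Iter 5: z = 0.0568 + -0.9717i, |z|^2 = 0.9475
Iter 6: z = -1.6510 + -0.6170i, |z|^2 = 3.1066
Iter 7: z = 1.6353 + 1.5306i, |z|^2 = 5.0168
Escaped at iteration 7

Answer: 7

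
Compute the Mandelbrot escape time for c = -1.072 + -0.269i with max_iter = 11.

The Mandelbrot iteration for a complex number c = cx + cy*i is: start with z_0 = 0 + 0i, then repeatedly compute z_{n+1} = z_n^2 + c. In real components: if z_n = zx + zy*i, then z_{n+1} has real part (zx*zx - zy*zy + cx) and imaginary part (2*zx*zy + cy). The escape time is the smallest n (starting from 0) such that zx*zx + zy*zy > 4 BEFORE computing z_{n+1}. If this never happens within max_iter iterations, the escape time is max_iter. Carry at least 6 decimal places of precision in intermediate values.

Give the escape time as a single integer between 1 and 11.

z_0 = 0 + 0i, c = -1.0720 + -0.2690i
Iter 1: z = -1.0720 + -0.2690i, |z|^2 = 1.2215
Iter 2: z = 0.0048 + 0.3077i, |z|^2 = 0.0947
Iter 3: z = -1.1667 + -0.2660i, |z|^2 = 1.4319
Iter 4: z = 0.2184 + 0.3517i, |z|^2 = 0.1714
Iter 5: z = -1.1480 + -0.1154i, |z|^2 = 1.3313
Iter 6: z = 0.2327 + -0.0041i, |z|^2 = 0.0542
Iter 7: z = -1.0179 + -0.2709i, |z|^2 = 1.1094
Iter 8: z = -0.1093 + 0.2825i, |z|^2 = 0.0917
Iter 9: z = -1.1398 + -0.3308i, |z|^2 = 1.4086
Iter 10: z = 0.1178 + 0.4850i, |z|^2 = 0.2491

Answer: 11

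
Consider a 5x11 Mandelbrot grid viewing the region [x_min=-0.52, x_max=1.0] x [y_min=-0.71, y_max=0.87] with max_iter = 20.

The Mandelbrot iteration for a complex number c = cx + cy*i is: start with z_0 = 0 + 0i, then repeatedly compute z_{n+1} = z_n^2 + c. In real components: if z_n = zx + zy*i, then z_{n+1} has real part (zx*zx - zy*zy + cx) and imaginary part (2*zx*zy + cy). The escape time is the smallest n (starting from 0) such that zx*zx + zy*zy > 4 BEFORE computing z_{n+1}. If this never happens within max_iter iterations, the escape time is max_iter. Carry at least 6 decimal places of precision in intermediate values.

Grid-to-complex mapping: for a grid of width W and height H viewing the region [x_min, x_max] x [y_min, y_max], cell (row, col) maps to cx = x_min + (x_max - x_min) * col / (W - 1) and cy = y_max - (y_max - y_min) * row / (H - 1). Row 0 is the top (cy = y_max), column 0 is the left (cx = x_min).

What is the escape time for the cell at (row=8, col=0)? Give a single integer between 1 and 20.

Answer: 20

Derivation:
z_0 = 0 + 0i, c = -0.5200 + -0.3940i
Iter 1: z = -0.5200 + -0.3940i, |z|^2 = 0.4256
Iter 2: z = -0.4048 + 0.0158i, |z|^2 = 0.1641
Iter 3: z = -0.3564 + -0.4068i, |z|^2 = 0.2924
Iter 4: z = -0.5585 + -0.1041i, |z|^2 = 0.3227
Iter 5: z = -0.2190 + -0.2777i, |z|^2 = 0.1251
Iter 6: z = -0.5492 + -0.2724i, |z|^2 = 0.3758
Iter 7: z = -0.2926 + -0.0948i, |z|^2 = 0.0946
Iter 8: z = -0.4434 + -0.3385i, |z|^2 = 0.3112
Iter 9: z = -0.4380 + -0.0938i, |z|^2 = 0.2006
Iter 10: z = -0.3370 + -0.3118i, |z|^2 = 0.2108
Iter 11: z = -0.5037 + -0.1839i, |z|^2 = 0.2875
Iter 12: z = -0.3001 + -0.2088i, |z|^2 = 0.1337
Iter 13: z = -0.4735 + -0.2687i, |z|^2 = 0.2964
Iter 14: z = -0.3680 + -0.1395i, |z|^2 = 0.1549
Iter 15: z = -0.4041 + -0.2913i, |z|^2 = 0.2481
Iter 16: z = -0.4416 + -0.1586i, |z|^2 = 0.2201
Iter 17: z = -0.3501 + -0.2540i, |z|^2 = 0.1871
Iter 18: z = -0.4619 + -0.2162i, |z|^2 = 0.2601
Iter 19: z = -0.3534 + -0.1943i, |z|^2 = 0.1626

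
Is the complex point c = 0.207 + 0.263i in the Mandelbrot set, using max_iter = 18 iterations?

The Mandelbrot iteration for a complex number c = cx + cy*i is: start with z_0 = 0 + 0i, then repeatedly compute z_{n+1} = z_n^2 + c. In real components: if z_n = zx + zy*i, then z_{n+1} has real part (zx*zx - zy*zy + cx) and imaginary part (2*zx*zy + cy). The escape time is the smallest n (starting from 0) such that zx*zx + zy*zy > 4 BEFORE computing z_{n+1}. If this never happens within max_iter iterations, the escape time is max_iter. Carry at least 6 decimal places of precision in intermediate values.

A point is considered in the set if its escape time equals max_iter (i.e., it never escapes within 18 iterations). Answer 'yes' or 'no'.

z_0 = 0 + 0i, c = 0.2070 + 0.2630i
Iter 1: z = 0.2070 + 0.2630i, |z|^2 = 0.1120
Iter 2: z = 0.1807 + 0.3719i, |z|^2 = 0.1709
Iter 3: z = 0.1013 + 0.3974i, |z|^2 = 0.1682
Iter 4: z = 0.0594 + 0.3435i, |z|^2 = 0.1215
Iter 5: z = 0.0925 + 0.3038i, |z|^2 = 0.1008
Iter 6: z = 0.1233 + 0.3192i, |z|^2 = 0.1171
Iter 7: z = 0.1203 + 0.3417i, |z|^2 = 0.1312
Iter 8: z = 0.1047 + 0.3452i, |z|^2 = 0.1301
Iter 9: z = 0.0988 + 0.3353i, |z|^2 = 0.1222
Iter 10: z = 0.1043 + 0.3292i, |z|^2 = 0.1193
Iter 11: z = 0.1095 + 0.3317i, |z|^2 = 0.1220
Iter 12: z = 0.1090 + 0.3356i, |z|^2 = 0.1245
Iter 13: z = 0.1062 + 0.3361i, |z|^2 = 0.1243
Iter 14: z = 0.1053 + 0.3344i, |z|^2 = 0.1229
Iter 15: z = 0.1063 + 0.3334i, |z|^2 = 0.1225
Iter 16: z = 0.1071 + 0.3339i, |z|^2 = 0.1229
Iter 17: z = 0.1070 + 0.3345i, |z|^2 = 0.1234
Did not escape in 18 iterations → in set

Answer: yes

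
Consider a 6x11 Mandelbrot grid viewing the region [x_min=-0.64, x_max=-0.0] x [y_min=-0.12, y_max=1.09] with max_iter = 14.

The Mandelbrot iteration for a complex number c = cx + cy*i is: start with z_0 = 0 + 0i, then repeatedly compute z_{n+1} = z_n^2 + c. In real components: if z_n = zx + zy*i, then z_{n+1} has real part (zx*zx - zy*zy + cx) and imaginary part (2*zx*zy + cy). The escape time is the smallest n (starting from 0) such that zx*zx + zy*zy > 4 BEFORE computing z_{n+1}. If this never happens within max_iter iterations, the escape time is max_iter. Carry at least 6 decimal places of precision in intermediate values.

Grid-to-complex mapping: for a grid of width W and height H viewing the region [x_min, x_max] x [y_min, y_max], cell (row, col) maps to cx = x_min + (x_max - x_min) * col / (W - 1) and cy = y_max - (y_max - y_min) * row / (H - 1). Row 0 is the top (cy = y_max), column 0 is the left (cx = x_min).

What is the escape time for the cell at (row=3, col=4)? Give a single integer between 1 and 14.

z_0 = 0 + 0i, c = -0.1280 + 0.7270i
Iter 1: z = -0.1280 + 0.7270i, |z|^2 = 0.5449
Iter 2: z = -0.6401 + 0.5409i, |z|^2 = 0.7023
Iter 3: z = -0.0108 + 0.0345i, |z|^2 = 0.0013
Iter 4: z = -0.1291 + 0.7263i, |z|^2 = 0.5441
Iter 5: z = -0.6388 + 0.5395i, |z|^2 = 0.6991
Iter 6: z = -0.0110 + 0.0377i, |z|^2 = 0.0015
Iter 7: z = -0.1293 + 0.7262i, |z|^2 = 0.5440
Iter 8: z = -0.6386 + 0.5392i, |z|^2 = 0.6986
Iter 9: z = -0.0109 + 0.0383i, |z|^2 = 0.0016
Iter 10: z = -0.1293 + 0.7262i, |z|^2 = 0.5440
Iter 11: z = -0.6386 + 0.5391i, |z|^2 = 0.6985
Iter 12: z = -0.0109 + 0.0384i, |z|^2 = 0.0016
Iter 13: z = -0.1294 + 0.7262i, |z|^2 = 0.5440

Answer: 14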